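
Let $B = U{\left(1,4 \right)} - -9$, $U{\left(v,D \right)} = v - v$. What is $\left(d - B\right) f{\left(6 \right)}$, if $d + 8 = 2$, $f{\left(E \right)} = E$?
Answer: $-90$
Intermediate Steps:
$U{\left(v,D \right)} = 0$
$B = 9$ ($B = 0 - -9 = 0 + 9 = 9$)
$d = -6$ ($d = -8 + 2 = -6$)
$\left(d - B\right) f{\left(6 \right)} = \left(-6 - 9\right) 6 = \left(-15\right) 6 = -90$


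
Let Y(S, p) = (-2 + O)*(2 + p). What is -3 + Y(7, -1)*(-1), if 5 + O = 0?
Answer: 4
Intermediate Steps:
O = -5 (O = -5 + 0 = -5)
Y(S, p) = -14 - 7*p (Y(S, p) = (-2 - 5)*(2 + p) = -7*(2 + p) = -14 - 7*p)
-3 + Y(7, -1)*(-1) = -3 + (-14 - 7*(-1))*(-1) = -3 + (-14 + 7)*(-1) = -3 - 7*(-1) = -3 + 7 = 4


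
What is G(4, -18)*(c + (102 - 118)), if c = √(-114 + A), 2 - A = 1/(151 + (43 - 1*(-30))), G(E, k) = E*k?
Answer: 1152 - 9*I*√351246/7 ≈ 1152.0 - 761.99*I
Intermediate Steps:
A = 447/224 (A = 2 - 1/(151 + (43 - 1*(-30))) = 2 - 1/(151 + (43 + 30)) = 2 - 1/(151 + 73) = 2 - 1/224 = 447/224 ≈ 1.9955)
c = I*√351246/56 (c = √(-114 + 447/224) = √(-25089/224) = I*√351246/56 ≈ 10.583*I)
G(4, -18)*(c + (102 - 118)) = (4*(-18))*(I*√351246/56 + (102 - 118)) = -72*(I*√351246/56 - 16) = -72*(-16 + I*√351246/56) = 1152 - 9*I*√351246/7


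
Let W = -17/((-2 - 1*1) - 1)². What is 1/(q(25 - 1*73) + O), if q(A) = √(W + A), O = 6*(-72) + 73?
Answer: -5744/2062881 - 4*I*√785/2062881 ≈ -0.0027845 - 5.4328e-5*I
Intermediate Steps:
W = -17/16 (W = -17/((-2 - 1) - 1)² = -17/(-3 - 1)² = -17/((-4)²) = -17/16 ≈ -1.0625)
O = -359 (O = -432 + 73 = -359)
q(A) = √(-17/16 + A)
1/(q(25 - 1*73) + O) = 1/(√(-17 + 16*(25 - 1*73))/4 - 359) = 1/(√(-17 + 16*(25 - 73))/4 - 359) = 1/(√(-17 + 16*(-48))/4 - 359) = 1/(√(-17 - 768)/4 - 359) = 1/(√(-785)/4 - 359) = 1/((I*√785)/4 - 359) = 1/(I*√785/4 - 359) = 1/(-359 + I*√785/4)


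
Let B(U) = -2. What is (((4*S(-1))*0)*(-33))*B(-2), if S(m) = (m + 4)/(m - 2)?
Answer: 0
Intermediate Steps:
S(m) = (4 + m)/(-2 + m)
(((4*S(-1))*0)*(-33))*B(-2) = (((4*((4 - 1)/(-2 - 1)))*0)*(-33))*(-2) = (((4*(3/(-3)))*0)*(-33))*(-2) = (((4*(-1/3*3))*0)*(-33))*(-2) = (((4*(-1))*0)*(-33))*(-2) = (-4*0*(-33))*(-2) = (0*(-33))*(-2) = 0*(-2) = 0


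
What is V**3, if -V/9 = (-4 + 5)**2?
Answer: -729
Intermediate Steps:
V = -9 (V = -9*(-4 + 5)**2 = -9*1**2 = -9*1 = -9)
V**3 = (-9)**3 = -729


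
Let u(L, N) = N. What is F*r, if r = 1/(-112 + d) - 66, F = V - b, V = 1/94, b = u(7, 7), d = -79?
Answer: 8282799/17954 ≈ 461.33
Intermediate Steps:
b = 7
V = 1/94 ≈ 0.010638
F = -657/94 (F = 1/94 - 1*7 = 1/94 - 7 = -657/94 ≈ -6.9894)
r = -12607/191 (r = 1/(-112 - 79) - 66 = 1/(-191) - 66 = -1/191 - 66 = -12607/191 ≈ -66.005)
F*r = -657/94*(-12607/191) = 8282799/17954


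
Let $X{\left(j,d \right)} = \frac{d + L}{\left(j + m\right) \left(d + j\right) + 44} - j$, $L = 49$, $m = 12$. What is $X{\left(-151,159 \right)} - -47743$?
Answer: $\frac{12787646}{267} \approx 47894.0$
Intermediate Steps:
$X{\left(j,d \right)} = - j + \frac{49 + d}{44 + \left(12 + j\right) \left(d + j\right)}$ ($X{\left(j,d \right)} = \frac{d + 49}{\left(j + 12\right) \left(d + j\right) + 44} - j = \frac{49 + d}{\left(12 + j\right) \left(d + j\right) + 44} - j = \frac{49 + d}{44 + \left(12 + j\right) \left(d + j\right)} - j = - j + \frac{49 + d}{44 + \left(12 + j\right) \left(d + j\right)}$)
$X{\left(-151,159 \right)} - -47743 = \frac{49 + 159 - \left(-151\right)^{3} - -6644 - 12 \left(-151\right)^{2} - 159 \left(-151\right)^{2} - 1908 \left(-151\right)}{44 + \left(-151\right)^{2} + 12 \cdot 159 + 12 \left(-151\right) + 159 \left(-151\right)} - -47743 = \frac{49 + 159 - -3442951 + 6644 - 273612 - 159 \cdot 22801 + 288108}{44 + 22801 + 1908 - 1812 - 24009} + 47743 = \frac{49 + 159 + 3442951 + 6644 - 273612 - 3625359 + 288108}{-1068} + 47743 = \left(- \frac{1}{1068}\right) \left(-161060\right) + 47743 = \frac{40265}{267} + 47743 = \frac{12787646}{267}$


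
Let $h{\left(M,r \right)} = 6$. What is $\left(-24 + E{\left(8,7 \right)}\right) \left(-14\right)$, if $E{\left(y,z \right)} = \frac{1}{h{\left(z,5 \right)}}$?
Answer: $\frac{1001}{3} \approx 333.67$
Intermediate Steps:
$E{\left(y,z \right)} = \frac{1}{6}$
$\left(-24 + E{\left(8,7 \right)}\right) \left(-14\right) = \left(-24 + \frac{1}{6}\right) \left(-14\right) = \left(- \frac{143}{6}\right) \left(-14\right) = \frac{1001}{3}$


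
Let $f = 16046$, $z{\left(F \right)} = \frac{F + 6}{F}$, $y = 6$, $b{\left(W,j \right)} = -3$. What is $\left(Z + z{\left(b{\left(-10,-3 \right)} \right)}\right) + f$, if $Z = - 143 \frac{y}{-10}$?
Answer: $\frac{80654}{5} \approx 16131.0$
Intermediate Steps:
$z{\left(F \right)} = \frac{6 + F}{F}$
$Z = \frac{429}{5}$ ($Z = - 143 \frac{6}{-10} = - 143 \cdot 6 \left(- \frac{1}{10}\right) = \left(-143\right) \left(- \frac{3}{5}\right) = \frac{429}{5} \approx 85.8$)
$\left(Z + z{\left(b{\left(-10,-3 \right)} \right)}\right) + f = \left(\frac{429}{5} + \frac{6 - 3}{-3}\right) + 16046 = \left(\frac{429}{5} - 1\right) + 16046 = \frac{424}{5} + 16046 = \frac{80654}{5}$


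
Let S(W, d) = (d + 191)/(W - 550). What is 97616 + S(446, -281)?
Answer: 5076077/52 ≈ 97617.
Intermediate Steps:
S(W, d) = (191 + d)/(-550 + W)
97616 + S(446, -281) = 97616 + (191 - 281)/(-550 + 446) = 97616 - 90/(-104) = 97616 - 1/104*(-90) = 97616 + 45/52 = 5076077/52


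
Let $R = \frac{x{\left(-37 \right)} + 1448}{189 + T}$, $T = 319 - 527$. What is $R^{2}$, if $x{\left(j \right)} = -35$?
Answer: $\frac{1996569}{361} \approx 5530.7$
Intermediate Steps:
$T = -208$ ($T = 319 - 527 = -208$)
$R = - \frac{1413}{19}$ ($R = \frac{-35 + 1448}{189 - 208} = \frac{1413}{-19} = 1413 \left(- \frac{1}{19}\right) = - \frac{1413}{19} \approx -74.368$)
$R^{2} = \left(- \frac{1413}{19}\right)^{2} = \frac{1996569}{361}$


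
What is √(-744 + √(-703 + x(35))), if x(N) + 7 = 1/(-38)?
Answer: √(-1074336 + 38*I*√1025278)/38 ≈ 0.48837 + 27.281*I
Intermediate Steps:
x(N) = -267/38 (x(N) = -7 + 1/(-38) = -7 - 1/38 = -267/38)
√(-744 + √(-703 + x(35))) = √(-744 + √(-703 - 267/38)) = √(-744 + √(-26981/38)) = √(-744 + I*√1025278/38)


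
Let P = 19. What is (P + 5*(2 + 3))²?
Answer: 1936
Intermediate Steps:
(P + 5*(2 + 3))² = (19 + 5*(2 + 3))² = (19 + 5*5)² = (19 + 25)² = 44² = 1936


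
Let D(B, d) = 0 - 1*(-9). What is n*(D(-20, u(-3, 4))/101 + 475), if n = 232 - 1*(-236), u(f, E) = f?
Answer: 22456512/101 ≈ 2.2234e+5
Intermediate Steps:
D(B, d) = 9 (D(B, d) = 0 + 9 = 9)
n = 468 (n = 232 + 236 = 468)
n*(D(-20, u(-3, 4))/101 + 475) = 468*(9/101 + 475) = 468*(47984/101) = 22456512/101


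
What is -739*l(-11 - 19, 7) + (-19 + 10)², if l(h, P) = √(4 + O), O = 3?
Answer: 81 - 739*√7 ≈ -1874.2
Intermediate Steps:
l(h, P) = √7 (l(h, P) = √(4 + 3) = √7)
-739*l(-11 - 19, 7) + (-19 + 10)² = -739*√7 + (-19 + 10)² = -739*√7 + (-9)² = -739*√7 + 81 = 81 - 739*√7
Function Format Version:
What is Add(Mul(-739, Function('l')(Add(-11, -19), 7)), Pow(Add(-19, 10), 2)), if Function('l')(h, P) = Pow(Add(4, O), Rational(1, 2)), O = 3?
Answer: Add(81, Mul(-739, Pow(7, Rational(1, 2)))) ≈ -1874.2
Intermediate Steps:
Function('l')(h, P) = Pow(7, Rational(1, 2)) (Function('l')(h, P) = Pow(Add(4, 3), Rational(1, 2)) = Pow(7, Rational(1, 2)))
Add(Mul(-739, Function('l')(Add(-11, -19), 7)), Pow(Add(-19, 10), 2)) = Add(Mul(-739, Pow(7, Rational(1, 2))), Pow(Add(-19, 10), 2)) = Add(Mul(-739, Pow(7, Rational(1, 2))), Pow(-9, 2)) = Add(Mul(-739, Pow(7, Rational(1, 2))), 81) = Add(81, Mul(-739, Pow(7, Rational(1, 2))))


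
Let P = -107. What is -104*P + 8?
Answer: 11136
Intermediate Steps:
-104*P + 8 = -104*(-107) + 8 = 11128 + 8 = 11136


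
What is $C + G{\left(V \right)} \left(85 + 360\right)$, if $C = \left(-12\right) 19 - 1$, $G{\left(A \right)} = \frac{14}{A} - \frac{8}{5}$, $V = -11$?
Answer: $- \frac{16581}{11} \approx -1507.4$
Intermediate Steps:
$G{\left(A \right)} = - \frac{8}{5} + \frac{14}{A}$ ($G{\left(A \right)} = \frac{14}{A} - \frac{8}{5} = - \frac{8}{5} + \frac{14}{A}$)
$C = -229$ ($C = -228 - 1 = -229$)
$C + G{\left(V \right)} \left(85 + 360\right) = -229 + \left(- \frac{8}{5} + \frac{14}{-11}\right) \left(85 + 360\right) = -229 + \left(- \frac{8}{5} + 14 \left(- \frac{1}{11}\right)\right) 445 = -229 + \left(- \frac{8}{5} - \frac{14}{11}\right) 445 = -229 - \frac{14062}{11} = - \frac{16581}{11}$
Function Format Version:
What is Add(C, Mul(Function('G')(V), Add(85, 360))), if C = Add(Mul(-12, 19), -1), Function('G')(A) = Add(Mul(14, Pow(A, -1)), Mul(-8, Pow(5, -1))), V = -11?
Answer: Rational(-16581, 11) ≈ -1507.4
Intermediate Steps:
Function('G')(A) = Add(Rational(-8, 5), Mul(14, Pow(A, -1))) (Function('G')(A) = Add(Mul(14, Pow(A, -1)), Mul(-8, Rational(1, 5))) = Add(Mul(14, Pow(A, -1)), Rational(-8, 5)) = Add(Rational(-8, 5), Mul(14, Pow(A, -1))))
C = -229 (C = Add(-228, -1) = -229)
Add(C, Mul(Function('G')(V), Add(85, 360))) = Add(-229, Mul(Add(Rational(-8, 5), Mul(14, Pow(-11, -1))), Add(85, 360))) = Add(-229, Mul(Add(Rational(-8, 5), Mul(14, Rational(-1, 11))), 445)) = Add(-229, Mul(Add(Rational(-8, 5), Rational(-14, 11)), 445)) = Add(-229, Mul(Rational(-158, 55), 445)) = Add(-229, Rational(-14062, 11)) = Rational(-16581, 11)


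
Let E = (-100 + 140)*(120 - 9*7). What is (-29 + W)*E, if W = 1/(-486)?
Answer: -5356100/81 ≈ -66125.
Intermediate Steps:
W = -1/486 ≈ -0.0020576
E = 2280 (E = 40*(120 - 63) = 40*57 = 2280)
(-29 + W)*E = (-29 - 1/486)*2280 = -14095/486*2280 = -5356100/81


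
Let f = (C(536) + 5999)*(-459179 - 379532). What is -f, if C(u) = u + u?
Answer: 5930525481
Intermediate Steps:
C(u) = 2*u
f = -5930525481 (f = (2*536 + 5999)*(-459179 - 379532) = (1072 + 5999)*(-838711) = 7071*(-838711) = -5930525481)
-f = -1*(-5930525481) = 5930525481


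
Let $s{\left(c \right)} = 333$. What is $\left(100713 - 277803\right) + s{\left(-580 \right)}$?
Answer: $-176757$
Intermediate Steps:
$\left(100713 - 277803\right) + s{\left(-580 \right)} = \left(100713 - 277803\right) + 333 = -177090 + 333 = -176757$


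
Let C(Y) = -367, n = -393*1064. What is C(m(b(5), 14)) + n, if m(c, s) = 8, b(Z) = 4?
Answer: -418519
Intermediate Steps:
n = -418152
C(m(b(5), 14)) + n = -367 - 418152 = -418519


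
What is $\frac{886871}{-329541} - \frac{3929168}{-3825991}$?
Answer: $- \frac{2098338512273}{1260820900131} \approx -1.6643$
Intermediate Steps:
$\frac{886871}{-329541} - \frac{3929168}{-3825991} = 886871 \left(- \frac{1}{329541}\right) - - \frac{3929168}{3825991} = - \frac{886871}{329541} + \frac{3929168}{3825991} = - \frac{2098338512273}{1260820900131}$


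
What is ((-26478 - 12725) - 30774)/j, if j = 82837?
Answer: -69977/82837 ≈ -0.84476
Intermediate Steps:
((-26478 - 12725) - 30774)/j = ((-26478 - 12725) - 30774)/82837 = (-39203 - 30774)*(1/82837) = -69977*1/82837 = -69977/82837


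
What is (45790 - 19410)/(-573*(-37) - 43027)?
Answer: -13190/10913 ≈ -1.2087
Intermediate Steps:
(45790 - 19410)/(-573*(-37) - 43027) = 26380/(21201 - 43027) = 26380/(-21826) = 26380*(-1/21826) = -13190/10913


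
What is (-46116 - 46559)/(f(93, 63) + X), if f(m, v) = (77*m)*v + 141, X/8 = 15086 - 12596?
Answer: -92675/471204 ≈ -0.19668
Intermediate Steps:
X = 19920 (X = 8*(15086 - 12596) = 8*2490 = 19920)
f(m, v) = 141 + 77*m*v (f(m, v) = 77*m*v + 141 = 141 + 77*m*v)
(-46116 - 46559)/(f(93, 63) + X) = (-46116 - 46559)/((141 + 77*93*63) + 19920) = -92675/((141 + 451143) + 19920) = -92675/(451284 + 19920) = -92675/471204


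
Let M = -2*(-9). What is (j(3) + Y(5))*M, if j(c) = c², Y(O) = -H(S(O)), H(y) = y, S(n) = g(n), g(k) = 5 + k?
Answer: -18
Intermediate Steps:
S(n) = 5 + n
M = 18
Y(O) = -5 - O (Y(O) = -(5 + O) = -5 - O)
(j(3) + Y(5))*M = (3² + (-5 - 1*5))*18 = (9 + (-5 - 5))*18 = (9 - 10)*18 = -1*18 = -18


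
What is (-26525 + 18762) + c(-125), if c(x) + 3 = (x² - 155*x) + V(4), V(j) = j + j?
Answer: 27242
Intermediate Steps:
V(j) = 2*j
c(x) = 5 + x² - 155*x (c(x) = -3 + ((x² - 155*x) + 2*4) = -3 + ((x² - 155*x) + 8) = -3 + (8 + x² - 155*x) = 5 + x² - 155*x)
(-26525 + 18762) + c(-125) = (-26525 + 18762) + (5 + (-125)² - 155*(-125)) = -7763 + (5 + 15625 + 19375) = -7763 + 35005 = 27242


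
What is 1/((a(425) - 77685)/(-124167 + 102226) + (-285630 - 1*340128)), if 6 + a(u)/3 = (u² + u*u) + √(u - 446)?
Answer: -14346031246325/8977801620268543134 + 21941*I*√21/62844611341879801938 ≈ -1.5979e-6 + 1.5999e-15*I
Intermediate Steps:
a(u) = -18 + 3*√(-446 + u) + 6*u² (a(u) = -18 + 3*((u² + u*u) + √(u - 446)) = -18 + 3*((u² + u²) + √(-446 + u)) = -18 + 3*(2*u² + √(-446 + u)) = -18 + 3*(√(-446 + u) + 2*u²) = -18 + (3*√(-446 + u) + 6*u²) = -18 + 3*√(-446 + u) + 6*u²)
1/((a(425) - 77685)/(-124167 + 102226) + (-285630 - 1*340128)) = 1/(((-18 + 3*√(-446 + 425) + 6*425²) - 77685)/(-124167 + 102226) + (-285630 - 1*340128)) = 1/(((-18 + 3*√(-21) + 6*180625) - 77685)/(-21941) + (-285630 - 340128)) = 1/(((-18 + 3*(I*√21) + 1083750) - 77685)*(-1/21941) - 625758) = 1/(((-18 + 3*I*√21 + 1083750) - 77685)*(-1/21941) - 625758) = 1/(((1083732 + 3*I*√21) - 77685)*(-1/21941) - 625758) = 1/((1006047 + 3*I*√21)*(-1/21941) - 625758) = 1/((-1006047/21941 - 3*I*√21/21941) - 625758) = 1/(-13730762325/21941 - 3*I*√21/21941)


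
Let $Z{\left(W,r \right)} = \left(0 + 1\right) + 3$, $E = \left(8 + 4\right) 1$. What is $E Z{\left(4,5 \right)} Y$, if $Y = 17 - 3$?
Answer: $672$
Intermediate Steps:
$E = 12$ ($E = 12 \cdot 1 = 12$)
$Z{\left(W,r \right)} = 4$ ($Z{\left(W,r \right)} = 1 + 3 = 4$)
$Y = 14$
$E Z{\left(4,5 \right)} Y = 12 \cdot 4 \cdot 14 = 48 \cdot 14 = 672$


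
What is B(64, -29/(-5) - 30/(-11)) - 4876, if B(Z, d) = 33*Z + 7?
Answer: -2757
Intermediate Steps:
B(Z, d) = 7 + 33*Z
B(64, -29/(-5) - 30/(-11)) - 4876 = (7 + 33*64) - 4876 = (7 + 2112) - 4876 = 2119 - 4876 = -2757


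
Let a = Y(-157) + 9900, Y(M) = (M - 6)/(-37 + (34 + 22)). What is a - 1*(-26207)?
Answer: 685870/19 ≈ 36098.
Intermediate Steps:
Y(M) = -6/19 + M/19 (Y(M) = (-6 + M)/(-37 + 56) = (-6 + M)/19 = (-6 + M)*(1/19) = -6/19 + M/19)
a = 187937/19 (a = (-6/19 + (1/19)*(-157)) + 9900 = (-6/19 - 157/19) + 9900 = -163/19 + 9900 = 187937/19 ≈ 9891.4)
a - 1*(-26207) = 187937/19 - 1*(-26207) = 187937/19 + 26207 = 685870/19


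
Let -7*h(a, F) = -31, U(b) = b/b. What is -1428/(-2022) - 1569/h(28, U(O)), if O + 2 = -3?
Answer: -3693893/10447 ≈ -353.58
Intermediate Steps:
O = -5 (O = -2 - 3 = -5)
U(b) = 1
h(a, F) = 31/7 (h(a, F) = -⅐*(-31) = 31/7)
-1428/(-2022) - 1569/h(28, U(O)) = -1428/(-2022) - 1569/31/7 = -1428*(-1/2022) - 1569*7/31 = 238/337 - 10983/31 = -3693893/10447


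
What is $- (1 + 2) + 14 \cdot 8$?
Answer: $109$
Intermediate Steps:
$- (1 + 2) + 14 \cdot 8 = \left(-1\right) 3 + 112 = -3 + 112 = 109$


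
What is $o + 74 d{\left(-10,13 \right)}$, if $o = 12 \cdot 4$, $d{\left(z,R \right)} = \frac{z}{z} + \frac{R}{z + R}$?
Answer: $\frac{1328}{3} \approx 442.67$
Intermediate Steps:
$d{\left(z,R \right)} = 1 + \frac{R}{R + z}$
$o = 48$
$o + 74 d{\left(-10,13 \right)} = 48 + 74 \frac{-10 + 2 \cdot 13}{13 - 10} = 48 + 74 \frac{-10 + 26}{3} = 48 + 74 \cdot \frac{1}{3} \cdot 16 = 48 + 74 \cdot \frac{16}{3} = 48 + \frac{1184}{3} = \frac{1328}{3}$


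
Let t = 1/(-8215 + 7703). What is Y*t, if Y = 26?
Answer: -13/256 ≈ -0.050781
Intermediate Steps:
t = -1/512 (t = 1/(-512) = -1/512 ≈ -0.0019531)
Y*t = 26*(-1/512) = -13/256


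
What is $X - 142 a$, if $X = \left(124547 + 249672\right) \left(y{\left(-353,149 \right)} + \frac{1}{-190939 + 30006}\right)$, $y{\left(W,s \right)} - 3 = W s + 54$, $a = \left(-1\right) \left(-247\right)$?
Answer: $- \frac{3164184394558841}{160933} \approx -1.9661 \cdot 10^{10}$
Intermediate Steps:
$a = 247$
$y{\left(W,s \right)} = 57 + W s$ ($y{\left(W,s \right)} = 3 + \left(W s + 54\right) = 3 + \left(54 + W s\right) = 57 + W s$)
$X = - \frac{3164178749994799}{160933}$ ($X = \left(124547 + 249672\right) \left(\left(57 - 52597\right) + \frac{1}{-190939 + 30006}\right) = 374219 \left(\left(57 - 52597\right) + \frac{1}{-160933}\right) = 374219 \left(-52540 - \frac{1}{160933}\right) = 374219 \left(- \frac{8455419821}{160933}\right) = - \frac{3164178749994799}{160933} \approx -1.9661 \cdot 10^{10}$)
$X - 142 a = - \frac{3164178749994799}{160933} - 35074 = - \frac{3164184394558841}{160933}$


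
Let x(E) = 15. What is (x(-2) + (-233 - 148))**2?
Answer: 133956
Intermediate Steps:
(x(-2) + (-233 - 148))**2 = (15 + (-233 - 148))**2 = (15 - 381)**2 = (-366)**2 = 133956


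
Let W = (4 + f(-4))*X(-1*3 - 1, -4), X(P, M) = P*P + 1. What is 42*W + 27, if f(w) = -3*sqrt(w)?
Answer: 2883 - 4284*I ≈ 2883.0 - 4284.0*I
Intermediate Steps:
X(P, M) = 1 + P**2 (X(P, M) = P**2 + 1 = 1 + P**2)
W = 68 - 102*I (W = (4 - 6*I)*(1 + (-1*3 - 1)**2) = (4 - 6*I)*(1 + (-3 - 1)**2) = (4 - 6*I)*(1 + (-4)**2) = (4 - 6*I)*(1 + 16) = (4 - 6*I)*17 = 68 - 102*I ≈ 68.0 - 102.0*I)
42*W + 27 = 42*(68 - 102*I) + 27 = (2856 - 4284*I) + 27 = 2883 - 4284*I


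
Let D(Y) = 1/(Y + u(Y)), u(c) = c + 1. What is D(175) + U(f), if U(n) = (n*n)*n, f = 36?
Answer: 16376257/351 ≈ 46656.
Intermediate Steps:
U(n) = n**3 (U(n) = n**2*n = n**3)
u(c) = 1 + c
D(Y) = 1/(1 + 2*Y) (D(Y) = 1/(Y + (1 + Y)) = 1/(1 + 2*Y))
D(175) + U(f) = 1/(1 + 2*175) + 36**3 = 1/(1 + 350) + 46656 = 1/351 + 46656 = 16376257/351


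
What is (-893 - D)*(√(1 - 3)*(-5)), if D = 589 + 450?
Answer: 9660*I*√2 ≈ 13661.0*I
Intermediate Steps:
D = 1039
(-893 - D)*(√(1 - 3)*(-5)) = (-893 - 1*1039)*(√(1 - 3)*(-5)) = (-893 - 1039)*(√(-2)*(-5)) = -1932*I*√2*(-5) = -(-9660)*I*√2 = 9660*I*√2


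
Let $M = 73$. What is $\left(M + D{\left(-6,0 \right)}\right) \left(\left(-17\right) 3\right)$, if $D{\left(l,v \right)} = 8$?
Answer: $-4131$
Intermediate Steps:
$\left(M + D{\left(-6,0 \right)}\right) \left(\left(-17\right) 3\right) = \left(73 + 8\right) \left(\left(-17\right) 3\right) = 81 \left(-51\right) = -4131$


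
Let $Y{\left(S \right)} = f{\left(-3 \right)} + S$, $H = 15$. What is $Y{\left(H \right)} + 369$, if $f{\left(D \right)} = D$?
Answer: $381$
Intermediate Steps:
$Y{\left(S \right)} = -3 + S$
$Y{\left(H \right)} + 369 = \left(-3 + 15\right) + 369 = 12 + 369 = 381$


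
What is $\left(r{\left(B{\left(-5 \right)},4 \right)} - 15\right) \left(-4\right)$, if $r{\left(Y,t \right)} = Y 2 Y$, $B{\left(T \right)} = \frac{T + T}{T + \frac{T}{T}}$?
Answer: $10$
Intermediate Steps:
$B{\left(T \right)} = \frac{2 T}{1 + T}$ ($B{\left(T \right)} = \frac{2 T}{T + 1} = \frac{2 T}{1 + T}$)
$r{\left(Y,t \right)} = 2 Y^{2}$ ($r{\left(Y,t \right)} = 2 Y Y = 2 Y^{2}$)
$\left(r{\left(B{\left(-5 \right)},4 \right)} - 15\right) \left(-4\right) = \left(2 \left(2 \left(-5\right) \frac{1}{1 - 5}\right)^{2} - 15\right) \left(-4\right) = \left(2 \left(2 \left(-5\right) \frac{1}{-4}\right)^{2} - 15\right) \left(-4\right) = \left(2 \left(2 \left(-5\right) \left(- \frac{1}{4}\right)\right)^{2} - 15\right) \left(-4\right) = \left(2 \left(\frac{5}{2}\right)^{2} - 15\right) \left(-4\right) = \left(2 \cdot \frac{25}{4} - 15\right) \left(-4\right) = \left(\frac{25}{2} - 15\right) \left(-4\right) = \left(- \frac{5}{2}\right) \left(-4\right) = 10$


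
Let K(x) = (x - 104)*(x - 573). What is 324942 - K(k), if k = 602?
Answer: 310500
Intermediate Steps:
K(x) = (-573 + x)*(-104 + x) (K(x) = (-104 + x)*(-573 + x) = (-573 + x)*(-104 + x))
324942 - K(k) = 324942 - (59592 + 602² - 677*602) = 324942 - (59592 + 362404 - 407554) = 324942 - 1*14442 = 324942 - 14442 = 310500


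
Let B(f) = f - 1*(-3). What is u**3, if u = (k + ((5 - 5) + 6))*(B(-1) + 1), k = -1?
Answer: 3375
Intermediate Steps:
B(f) = 3 + f (B(f) = f + 3 = 3 + f)
u = 15 (u = (-1 + ((5 - 5) + 6))*((3 - 1) + 1) = (-1 + (0 + 6))*(2 + 1) = (-1 + 6)*3 = 5*3 = 15)
u**3 = 15**3 = 3375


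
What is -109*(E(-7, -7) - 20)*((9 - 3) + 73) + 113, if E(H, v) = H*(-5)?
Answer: -129052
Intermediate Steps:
E(H, v) = -5*H
-109*(E(-7, -7) - 20)*((9 - 3) + 73) + 113 = -109*(-5*(-7) - 20)*((9 - 3) + 73) + 113 = -109*(35 - 20)*(6 + 73) + 113 = -1635*79 + 113 = -109*1185 + 113 = -129165 + 113 = -129052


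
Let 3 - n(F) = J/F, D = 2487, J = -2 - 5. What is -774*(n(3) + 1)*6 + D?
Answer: -26925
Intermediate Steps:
J = -7
n(F) = 3 + 7/F (n(F) = 3 - (-7)/F = 3 + 7/F)
-774*(n(3) + 1)*6 + D = -774*((3 + 7/3) + 1)*6 + 2487 = -774*(16/3 + 1)*6 + 2487 = -4902*6 + 2487 = -774*38 + 2487 = -29412 + 2487 = -26925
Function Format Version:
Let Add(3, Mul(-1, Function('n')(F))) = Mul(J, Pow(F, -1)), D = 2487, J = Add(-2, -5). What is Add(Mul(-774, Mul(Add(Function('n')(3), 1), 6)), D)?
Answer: -26925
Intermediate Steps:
J = -7
Function('n')(F) = Add(3, Mul(7, Pow(F, -1))) (Function('n')(F) = Add(3, Mul(-1, Mul(-7, Pow(F, -1)))) = Add(3, Mul(7, Pow(F, -1))))
Add(Mul(-774, Mul(Add(Function('n')(3), 1), 6)), D) = Add(Mul(-774, Mul(Add(Add(3, Mul(7, Pow(3, -1))), 1), 6)), 2487) = Add(Mul(-774, Mul(Add(Add(3, Mul(7, Rational(1, 3))), 1), 6)), 2487) = Add(Mul(-774, Mul(Add(Add(3, Rational(7, 3)), 1), 6)), 2487) = Add(Mul(-774, Mul(Add(Rational(16, 3), 1), 6)), 2487) = Add(Mul(-774, Mul(Rational(19, 3), 6)), 2487) = Add(Mul(-774, 38), 2487) = Add(-29412, 2487) = -26925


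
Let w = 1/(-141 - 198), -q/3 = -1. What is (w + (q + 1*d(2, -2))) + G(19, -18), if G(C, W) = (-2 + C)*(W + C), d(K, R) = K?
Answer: 7457/339 ≈ 21.997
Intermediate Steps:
q = 3 (q = -3*(-1) = 3)
G(C, W) = (-2 + C)*(C + W)
w = -1/339 (w = 1/(-339) = -1/339 ≈ -0.0029499)
(w + (q + 1*d(2, -2))) + G(19, -18) = (-1/339 + (3 + 1*2)) + (19² - 2*19 - 2*(-18) + 19*(-18)) = (-1/339 + (3 + 2)) + (361 - 38 + 36 - 342) = (-1/339 + 5) + 17 = 1694/339 + 17 = 7457/339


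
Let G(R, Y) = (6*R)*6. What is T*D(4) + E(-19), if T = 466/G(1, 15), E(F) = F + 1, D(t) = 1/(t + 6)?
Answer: -3007/180 ≈ -16.706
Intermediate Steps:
D(t) = 1/(6 + t)
E(F) = 1 + F
G(R, Y) = 36*R
T = 233/18 (T = 466/((36*1)) = 466/36 = 466*(1/36) = 233/18 ≈ 12.944)
T*D(4) + E(-19) = 233/(18*(6 + 4)) + (1 - 19) = (233/18)/10 - 18 = (233/18)*(1/10) - 18 = 233/180 - 18 = -3007/180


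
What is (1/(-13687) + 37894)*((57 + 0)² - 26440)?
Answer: -12028132209807/13687 ≈ -8.7880e+8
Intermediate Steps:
(1/(-13687) + 37894)*((57 + 0)² - 26440) = (-1/13687 + 37894)*(57² - 26440) = 518655177*(3249 - 26440)/13687 = (518655177/13687)*(-23191) = -12028132209807/13687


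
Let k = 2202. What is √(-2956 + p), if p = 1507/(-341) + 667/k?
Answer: I*√13793256520878/68262 ≈ 54.407*I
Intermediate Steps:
p = -280997/68262 (p = 1507/(-341) + 667/2202 = 1507*(-1/341) + 667*(1/2202) = -137/31 + 667/2202 = -280997/68262 ≈ -4.1164)
√(-2956 + p) = √(-2956 - 280997/68262) = √(-202063469/68262) = I*√13793256520878/68262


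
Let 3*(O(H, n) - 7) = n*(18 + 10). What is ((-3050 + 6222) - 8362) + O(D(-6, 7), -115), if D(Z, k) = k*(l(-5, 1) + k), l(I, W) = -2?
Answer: -18769/3 ≈ -6256.3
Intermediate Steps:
D(Z, k) = k*(-2 + k)
O(H, n) = 7 + 28*n/3 (O(H, n) = 7 + (n*(18 + 10))/3 = 7 + (n*28)/3 = 7 + (28*n)/3 = 7 + 28*n/3)
((-3050 + 6222) - 8362) + O(D(-6, 7), -115) = ((-3050 + 6222) - 8362) + (7 + (28/3)*(-115)) = (3172 - 8362) + (7 - 3220/3) = -5190 - 3199/3 = -18769/3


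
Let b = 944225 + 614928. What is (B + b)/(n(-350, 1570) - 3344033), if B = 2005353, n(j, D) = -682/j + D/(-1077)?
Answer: -9078652275/8517115232 ≈ -1.0659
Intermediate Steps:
n(j, D) = -682/j - D/1077 (n(j, D) = -682/j + D*(-1/1077) = -682/j - D/1077)
b = 1559153
(B + b)/(n(-350, 1570) - 3344033) = (2005353 + 1559153)/((-682/(-350) - 1/1077*1570) - 3344033) = 3564506/((-682*(-1/350) - 1570/1077) - 3344033) = 3564506/((341/175 - 1570/1077) - 3344033) = 3564506/(92507/188475 - 3344033) = 3564506/(-630266527168/188475) = 3564506*(-188475/630266527168) = -9078652275/8517115232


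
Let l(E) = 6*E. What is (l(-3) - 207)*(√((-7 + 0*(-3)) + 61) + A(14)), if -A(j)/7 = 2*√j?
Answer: -675*√6 + 3150*√14 ≈ 10133.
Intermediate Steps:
A(j) = -14*√j
(l(-3) - 207)*(√((-7 + 0*(-3)) + 61) + A(14)) = (6*(-3) - 207)*(√((-7 + 0*(-3)) + 61) - 14*√14) = (-18 - 207)*(√((-7 + 0) + 61) - 14*√14) = -225*(√(-7 + 61) - 14*√14) = -225*(√54 - 14*√14) = -225*(3*√6 - 14*√14) = -225*(-14*√14 + 3*√6) = -675*√6 + 3150*√14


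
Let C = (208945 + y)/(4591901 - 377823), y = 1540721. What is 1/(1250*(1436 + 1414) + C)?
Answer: 2107039/7506327312333 ≈ 2.8070e-7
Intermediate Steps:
C = 874833/2107039 (C = (208945 + 1540721)/(4591901 - 377823) = 1749666/4214078 = 1749666*(1/4214078) = 874833/2107039 ≈ 0.41520)
1/(1250*(1436 + 1414) + C) = 1/(1250*(1436 + 1414) + 874833/2107039) = 1/(1250*2850 + 874833/2107039) = 1/(3562500 + 874833/2107039) = 1/(7506327312333/2107039) = 2107039/7506327312333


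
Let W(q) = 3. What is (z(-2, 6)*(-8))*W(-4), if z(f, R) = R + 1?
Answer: -168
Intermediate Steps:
z(f, R) = 1 + R
(z(-2, 6)*(-8))*W(-4) = ((1 + 6)*(-8))*3 = (7*(-8))*3 = -56*3 = -168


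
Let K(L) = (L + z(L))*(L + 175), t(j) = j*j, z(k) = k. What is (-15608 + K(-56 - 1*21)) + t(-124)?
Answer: -15324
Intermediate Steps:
t(j) = j²
K(L) = 2*L*(175 + L) (K(L) = (L + L)*(L + 175) = (2*L)*(175 + L) = 2*L*(175 + L))
(-15608 + K(-56 - 1*21)) + t(-124) = (-15608 + 2*(-56 - 1*21)*(175 + (-56 - 1*21))) + (-124)² = (-15608 + 2*(-56 - 21)*(175 + (-56 - 21))) + 15376 = (-15608 + 2*(-77)*(175 - 77)) + 15376 = (-15608 + 2*(-77)*98) + 15376 = (-15608 - 15092) + 15376 = -30700 + 15376 = -15324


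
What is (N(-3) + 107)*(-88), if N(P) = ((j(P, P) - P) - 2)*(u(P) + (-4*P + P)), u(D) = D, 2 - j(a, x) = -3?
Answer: -12584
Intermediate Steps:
j(a, x) = 5 (j(a, x) = 2 - 1*(-3) = 2 + 3 = 5)
N(P) = -2*P*(3 - P) (N(P) = ((5 - P) - 2)*(P + (-4*P + P)) = (3 - P)*(P - 3*P) = (3 - P)*(-2*P) = -2*P*(3 - P))
(N(-3) + 107)*(-88) = (2*(-3)*(-3 - 3) + 107)*(-88) = (2*(-3)*(-6) + 107)*(-88) = (36 + 107)*(-88) = 143*(-88) = -12584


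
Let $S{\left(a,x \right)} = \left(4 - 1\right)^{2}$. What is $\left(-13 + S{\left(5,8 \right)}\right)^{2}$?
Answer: $16$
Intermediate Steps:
$S{\left(a,x \right)} = 9$ ($S{\left(a,x \right)} = 3^{2} = 9$)
$\left(-13 + S{\left(5,8 \right)}\right)^{2} = \left(-13 + 9\right)^{2} = \left(-4\right)^{2} = 16$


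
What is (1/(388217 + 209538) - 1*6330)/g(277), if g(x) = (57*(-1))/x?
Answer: 1048109594273/34072035 ≈ 30762.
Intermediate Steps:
g(x) = -57/x
(1/(388217 + 209538) - 1*6330)/g(277) = (1/(388217 + 209538) - 1*6330)/((-57/277)) = (1/597755 - 6330)/((-57*1/277)) = (1/597755 - 6330)/(-57/277) = -3783789149/597755*(-277/57) = 1048109594273/34072035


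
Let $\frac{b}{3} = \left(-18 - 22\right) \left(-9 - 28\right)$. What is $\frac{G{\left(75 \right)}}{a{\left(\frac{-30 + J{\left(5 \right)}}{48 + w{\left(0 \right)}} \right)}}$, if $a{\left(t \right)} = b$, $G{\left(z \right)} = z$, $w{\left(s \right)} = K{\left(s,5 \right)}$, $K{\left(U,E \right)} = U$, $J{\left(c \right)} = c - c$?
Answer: $\frac{5}{296} \approx 0.016892$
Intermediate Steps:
$J{\left(c \right)} = 0$
$w{\left(s \right)} = s$
$b = 4440$ ($b = 3 \left(-18 - 22\right) \left(-9 - 28\right) = 3 \left(\left(-40\right) \left(-37\right)\right) = 3 \cdot 1480 = 4440$)
$a{\left(t \right)} = 4440$
$\frac{G{\left(75 \right)}}{a{\left(\frac{-30 + J{\left(5 \right)}}{48 + w{\left(0 \right)}} \right)}} = \frac{75}{4440} = 75 \cdot \frac{1}{4440} = \frac{5}{296}$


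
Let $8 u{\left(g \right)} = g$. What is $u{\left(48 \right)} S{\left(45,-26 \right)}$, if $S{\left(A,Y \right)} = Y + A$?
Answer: $114$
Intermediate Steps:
$S{\left(A,Y \right)} = A + Y$
$u{\left(g \right)} = \frac{g}{8}$
$u{\left(48 \right)} S{\left(45,-26 \right)} = \frac{1}{8} \cdot 48 \left(45 - 26\right) = 6 \cdot 19 = 114$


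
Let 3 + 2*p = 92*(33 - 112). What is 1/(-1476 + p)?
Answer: -2/10223 ≈ -0.00019564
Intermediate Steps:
p = -7271/2 (p = -3/2 + (92*(33 - 112))/2 = -3/2 + (92*(-79))/2 = -3/2 + (½)*(-7268) = -3/2 - 3634 = -7271/2 ≈ -3635.5)
1/(-1476 + p) = 1/(-1476 - 7271/2) = 1/(-10223/2) = -2/10223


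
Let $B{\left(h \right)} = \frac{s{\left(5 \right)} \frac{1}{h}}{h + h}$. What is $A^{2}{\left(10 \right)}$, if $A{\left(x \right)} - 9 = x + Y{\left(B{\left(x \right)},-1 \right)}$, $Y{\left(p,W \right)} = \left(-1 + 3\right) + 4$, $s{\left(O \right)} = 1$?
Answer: $625$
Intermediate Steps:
$B{\left(h \right)} = \frac{1}{2 h^{2}}$ ($B{\left(h \right)} = \frac{1 \frac{1}{h}}{h + h} = \frac{1}{h 2 h} = \frac{\frac{1}{2} \frac{1}{h}}{h} = \frac{1}{2 h^{2}}$)
$Y{\left(p,W \right)} = 6$ ($Y{\left(p,W \right)} = 2 + 4 = 6$)
$A{\left(x \right)} = 15 + x$ ($A{\left(x \right)} = 9 + \left(x + 6\right) = 9 + \left(6 + x\right) = 15 + x$)
$A^{2}{\left(10 \right)} = \left(15 + 10\right)^{2} = 25^{2} = 625$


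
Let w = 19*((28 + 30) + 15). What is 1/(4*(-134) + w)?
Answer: 1/851 ≈ 0.0011751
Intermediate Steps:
w = 1387 (w = 19*(58 + 15) = 19*73 = 1387)
1/(4*(-134) + w) = 1/(4*(-134) + 1387) = 1/(-536 + 1387) = 1/851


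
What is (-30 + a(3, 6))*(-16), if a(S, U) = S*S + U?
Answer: 240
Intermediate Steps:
a(S, U) = U + S² (a(S, U) = S² + U = U + S²)
(-30 + a(3, 6))*(-16) = (-30 + (6 + 3²))*(-16) = (-30 + (6 + 9))*(-16) = (-30 + 15)*(-16) = -15*(-16) = 240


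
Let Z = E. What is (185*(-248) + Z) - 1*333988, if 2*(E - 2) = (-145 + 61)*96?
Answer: -383898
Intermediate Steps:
E = -4030 (E = 2 + ((-145 + 61)*96)/2 = 2 + (-84*96)/2 = 2 + (1/2)*(-8064) = 2 - 4032 = -4030)
Z = -4030
(185*(-248) + Z) - 1*333988 = (185*(-248) - 4030) - 1*333988 = (-45880 - 4030) - 333988 = -49910 - 333988 = -383898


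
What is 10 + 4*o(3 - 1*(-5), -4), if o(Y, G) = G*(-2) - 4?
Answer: 26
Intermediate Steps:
o(Y, G) = -4 - 2*G (o(Y, G) = -2*G - 4 = -4 - 2*G)
10 + 4*o(3 - 1*(-5), -4) = 10 + 4*(-4 - 2*(-4)) = 10 + 4*(-4 + 8) = 10 + 4*4 = 10 + 16 = 26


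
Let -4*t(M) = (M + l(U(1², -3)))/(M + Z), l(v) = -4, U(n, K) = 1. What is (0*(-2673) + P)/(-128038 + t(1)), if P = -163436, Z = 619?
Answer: 405321280/317534237 ≈ 1.2765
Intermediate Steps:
t(M) = -(-4 + M)/(4*(619 + M)) (t(M) = -(M - 4)/(4*(M + 619)) = -(-4 + M)/(4*(619 + M)))
(0*(-2673) + P)/(-128038 + t(1)) = (0*(-2673) - 163436)/(-128038 + (4 - 1*1)/(4*(619 + 1))) = (0 - 163436)/(-128038 + (¼)*(4 - 1)/620) = -163436/(-128038 + (¼)*(1/620)*3) = -163436/(-128038 + 3/2480) = -163436/(-317534237/2480) = -163436*(-2480/317534237) = 405321280/317534237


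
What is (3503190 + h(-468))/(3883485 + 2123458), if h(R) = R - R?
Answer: 3503190/6006943 ≈ 0.58319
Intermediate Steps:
h(R) = 0
(3503190 + h(-468))/(3883485 + 2123458) = (3503190 + 0)/(3883485 + 2123458) = 3503190/6006943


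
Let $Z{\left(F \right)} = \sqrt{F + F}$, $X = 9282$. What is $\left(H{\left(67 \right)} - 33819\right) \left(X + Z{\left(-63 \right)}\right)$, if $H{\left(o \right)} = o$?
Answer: $-313286064 - 101256 i \sqrt{14} \approx -3.1329 \cdot 10^{8} - 3.7887 \cdot 10^{5} i$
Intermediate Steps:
$Z{\left(F \right)} = \sqrt{2} \sqrt{F}$ ($Z{\left(F \right)} = \sqrt{2 F} = \sqrt{2} \sqrt{F}$)
$\left(H{\left(67 \right)} - 33819\right) \left(X + Z{\left(-63 \right)}\right) = \left(67 - 33819\right) \left(9282 + \sqrt{2} \sqrt{-63}\right) = - 33752 \left(9282 + \sqrt{2} \cdot 3 i \sqrt{7}\right) = - 33752 \left(9282 + 3 i \sqrt{14}\right) = -313286064 - 101256 i \sqrt{14}$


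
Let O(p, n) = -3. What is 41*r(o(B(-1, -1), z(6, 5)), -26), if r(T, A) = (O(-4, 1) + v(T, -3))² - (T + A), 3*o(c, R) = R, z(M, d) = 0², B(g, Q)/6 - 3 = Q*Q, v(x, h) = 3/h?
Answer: 1722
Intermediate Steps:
B(g, Q) = 18 + 6*Q² (B(g, Q) = 18 + 6*(Q*Q) = 18 + 6*Q²)
z(M, d) = 0
o(c, R) = R/3
r(T, A) = 16 - A - T (r(T, A) = (-3 + 3/(-3))² - (T + A) = (-3 + 3*(-⅓))² - (A + T) = (-3 - 1)² + (-A - T) = (-4)² + (-A - T) = 16 + (-A - T) = 16 - A - T)
41*r(o(B(-1, -1), z(6, 5)), -26) = 41*(16 - 1*(-26) - 0/3) = 41*(16 + 26 - 1*0) = 41*(16 + 26 + 0) = 41*42 = 1722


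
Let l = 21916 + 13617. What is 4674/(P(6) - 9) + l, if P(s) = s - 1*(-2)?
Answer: 30859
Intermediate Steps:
P(s) = 2 + s (P(s) = s + 2 = 2 + s)
l = 35533
4674/(P(6) - 9) + l = 4674/((2 + 6) - 9) + 35533 = 4674/(8 - 9) + 35533 = 4674/(-1) + 35533 = 4674*(-1) + 35533 = -4674 + 35533 = 30859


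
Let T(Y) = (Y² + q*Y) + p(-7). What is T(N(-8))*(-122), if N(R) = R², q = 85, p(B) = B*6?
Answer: -1158268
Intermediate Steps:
p(B) = 6*B
T(Y) = -42 + Y² + 85*Y (T(Y) = (Y² + 85*Y) + 6*(-7) = (Y² + 85*Y) - 42 = -42 + Y² + 85*Y)
T(N(-8))*(-122) = (-42 + ((-8)²)² + 85*(-8)²)*(-122) = (-42 + 64² + 85*64)*(-122) = (-42 + 4096 + 5440)*(-122) = 9494*(-122) = -1158268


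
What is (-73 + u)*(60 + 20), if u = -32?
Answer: -8400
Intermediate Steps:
(-73 + u)*(60 + 20) = (-73 - 32)*(60 + 20) = -105*80 = -8400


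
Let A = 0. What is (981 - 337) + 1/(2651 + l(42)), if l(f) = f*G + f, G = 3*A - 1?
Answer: 1707245/2651 ≈ 644.00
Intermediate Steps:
G = -1 (G = 3*0 - 1 = 0 - 1 = -1)
l(f) = 0 (l(f) = f*(-1) + f = -f + f = 0)
(981 - 337) + 1/(2651 + l(42)) = (981 - 337) + 1/(2651 + 0) = 644 + 1/2651 = 1707245/2651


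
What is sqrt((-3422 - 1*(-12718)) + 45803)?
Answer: sqrt(55099) ≈ 234.73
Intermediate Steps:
sqrt((-3422 - 1*(-12718)) + 45803) = sqrt((-3422 + 12718) + 45803) = sqrt(9296 + 45803) = sqrt(55099)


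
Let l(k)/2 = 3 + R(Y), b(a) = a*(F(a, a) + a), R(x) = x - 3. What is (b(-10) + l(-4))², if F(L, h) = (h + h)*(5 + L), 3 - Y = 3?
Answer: 810000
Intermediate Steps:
Y = 0 (Y = 3 - 1*3 = 3 - 3 = 0)
R(x) = -3 + x
F(L, h) = 2*h*(5 + L) (F(L, h) = (2*h)*(5 + L) = 2*h*(5 + L))
b(a) = a*(a + 2*a*(5 + a)) (b(a) = a*(2*a*(5 + a) + a) = a*(a + 2*a*(5 + a)))
l(k) = 0 (l(k) = 2*(3 + (-3 + 0)) = 2*(3 - 3) = 2*0 = 0)
(b(-10) + l(-4))² = ((-10)²*(11 + 2*(-10)) + 0)² = (100*(11 - 20) + 0)² = (100*(-9) + 0)² = (-900 + 0)² = (-900)² = 810000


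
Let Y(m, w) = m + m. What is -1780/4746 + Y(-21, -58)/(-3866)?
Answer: -1670537/4587009 ≈ -0.36419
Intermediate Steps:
Y(m, w) = 2*m
-1780/4746 + Y(-21, -58)/(-3866) = -1780/4746 + (2*(-21))/(-3866) = -1780*1/4746 - 42*(-1/3866) = -890/2373 + 21/1933 = -1670537/4587009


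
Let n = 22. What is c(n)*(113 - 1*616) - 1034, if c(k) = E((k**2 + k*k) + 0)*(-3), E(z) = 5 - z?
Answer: -1454201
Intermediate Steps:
c(k) = -15 + 6*k**2 (c(k) = (5 - ((k**2 + k*k) + 0))*(-3) = (5 - ((k**2 + k**2) + 0))*(-3) = (5 - (2*k**2 + 0))*(-3) = (5 - 2*k**2)*(-3) = -15 + 6*k**2)
c(n)*(113 - 1*616) - 1034 = (-15 + 6*22**2)*(113 - 1*616) - 1034 = (-15 + 6*484)*(113 - 616) - 1034 = (-15 + 2904)*(-503) - 1034 = 2889*(-503) - 1034 = -1453167 - 1034 = -1454201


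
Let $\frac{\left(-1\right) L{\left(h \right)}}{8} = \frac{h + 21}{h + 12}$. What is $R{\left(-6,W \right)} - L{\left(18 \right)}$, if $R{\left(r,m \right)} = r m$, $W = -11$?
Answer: $\frac{382}{5} \approx 76.4$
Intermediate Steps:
$R{\left(r,m \right)} = m r$
$L{\left(h \right)} = - \frac{8 \left(21 + h\right)}{12 + h}$ ($L{\left(h \right)} = - 8 \frac{h + 21}{h + 12} = - 8 \frac{21 + h}{12 + h} = - \frac{8 \left(21 + h\right)}{12 + h}$)
$R{\left(-6,W \right)} - L{\left(18 \right)} = \left(-11\right) \left(-6\right) - \frac{8 \left(-21 - 18\right)}{12 + 18} = 66 - \frac{8 \left(-21 - 18\right)}{30} = 66 - 8 \cdot \frac{1}{30} \left(-39\right) = 66 - - \frac{52}{5} = 66 + \frac{52}{5} = \frac{382}{5}$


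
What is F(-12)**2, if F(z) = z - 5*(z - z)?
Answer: 144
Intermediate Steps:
F(z) = z (F(z) = z - 5*0 = z + 0 = z)
F(-12)**2 = (-12)**2 = 144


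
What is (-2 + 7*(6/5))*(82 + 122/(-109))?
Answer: 282112/545 ≈ 517.64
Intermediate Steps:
(-2 + 7*(6/5))*(82 + 122/(-109)) = (-2 + 7*(6*(1/5)))*(82 + 122*(-1/109)) = (-2 + 7*(6/5))*(82 - 122/109) = (-2 + 42/5)*(8816/109) = (32/5)*(8816/109) = 282112/545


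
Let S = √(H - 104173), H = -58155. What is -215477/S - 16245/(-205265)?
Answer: 3249/41053 + 215477*I*√40582/81164 ≈ 0.079142 + 534.82*I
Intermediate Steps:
S = 2*I*√40582 (S = √(-58155 - 104173) = √(-162328) = 2*I*√40582 ≈ 402.9*I)
-215477/S - 16245/(-205265) = -215477*(-I*√40582/81164) - 16245/(-205265) = -(-215477)*I*√40582/81164 - 16245*(-1/205265) = 215477*I*√40582/81164 + 3249/41053 = 3249/41053 + 215477*I*√40582/81164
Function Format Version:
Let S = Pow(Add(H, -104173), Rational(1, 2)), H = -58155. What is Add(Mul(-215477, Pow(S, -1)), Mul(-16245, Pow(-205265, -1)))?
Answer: Add(Rational(3249, 41053), Mul(Rational(215477, 81164), I, Pow(40582, Rational(1, 2)))) ≈ Add(0.079142, Mul(534.82, I))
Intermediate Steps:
S = Mul(2, I, Pow(40582, Rational(1, 2))) (S = Pow(Add(-58155, -104173), Rational(1, 2)) = Pow(-162328, Rational(1, 2)) = Mul(2, I, Pow(40582, Rational(1, 2))) ≈ Mul(402.90, I))
Add(Mul(-215477, Pow(S, -1)), Mul(-16245, Pow(-205265, -1))) = Add(Mul(-215477, Pow(Mul(2, I, Pow(40582, Rational(1, 2))), -1)), Mul(-16245, Pow(-205265, -1))) = Add(Mul(-215477, Mul(Rational(-1, 81164), I, Pow(40582, Rational(1, 2)))), Mul(-16245, Rational(-1, 205265))) = Add(Mul(Rational(215477, 81164), I, Pow(40582, Rational(1, 2))), Rational(3249, 41053)) = Add(Rational(3249, 41053), Mul(Rational(215477, 81164), I, Pow(40582, Rational(1, 2))))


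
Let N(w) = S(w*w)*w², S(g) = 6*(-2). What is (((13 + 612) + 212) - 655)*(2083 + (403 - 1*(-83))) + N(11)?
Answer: 466106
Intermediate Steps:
S(g) = -12
N(w) = -12*w²
(((13 + 612) + 212) - 655)*(2083 + (403 - 1*(-83))) + N(11) = (((13 + 612) + 212) - 655)*(2083 + (403 - 1*(-83))) - 12*11² = ((625 + 212) - 655)*(2083 + (403 + 83)) - 12*121 = (837 - 655)*(2083 + 486) - 1452 = 182*2569 - 1452 = 467558 - 1452 = 466106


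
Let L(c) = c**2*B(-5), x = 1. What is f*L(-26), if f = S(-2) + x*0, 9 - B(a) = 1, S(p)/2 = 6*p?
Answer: -129792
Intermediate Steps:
S(p) = 12*p (S(p) = 2*(6*p) = 12*p)
B(a) = 8 (B(a) = 9 - 1*1 = 9 - 1 = 8)
L(c) = 8*c**2 (L(c) = c**2*8 = 8*c**2)
f = -24 (f = 12*(-2) + 1*0 = -24 + 0 = -24)
f*L(-26) = -192*(-26)**2 = -192*676 = -24*5408 = -129792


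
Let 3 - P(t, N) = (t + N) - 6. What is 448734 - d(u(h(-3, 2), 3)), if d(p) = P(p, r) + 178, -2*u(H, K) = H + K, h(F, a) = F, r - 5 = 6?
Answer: 448558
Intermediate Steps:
r = 11 (r = 5 + 6 = 11)
P(t, N) = 9 - N - t (P(t, N) = 3 - ((t + N) - 6) = 3 - ((N + t) - 6) = 3 - (-6 + N + t) = 3 + (6 - N - t) = 9 - N - t)
u(H, K) = -H/2 - K/2 (u(H, K) = -(H + K)/2 = -H/2 - K/2)
d(p) = 176 - p (d(p) = (9 - 1*11 - p) + 178 = (9 - 11 - p) + 178 = (-2 - p) + 178 = 176 - p)
448734 - d(u(h(-3, 2), 3)) = 448734 - (176 - (-1/2*(-3) - 1/2*3)) = 448734 - (176 - (3/2 - 3/2)) = 448734 - (176 - 1*0) = 448734 - (176 + 0) = 448734 - 1*176 = 448734 - 176 = 448558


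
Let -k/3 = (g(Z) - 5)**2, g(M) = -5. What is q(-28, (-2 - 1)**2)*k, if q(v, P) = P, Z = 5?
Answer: -2700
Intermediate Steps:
k = -300 (k = -3*(-5 - 5)**2 = -3*(-10)**2 = -3*100 = -300)
q(-28, (-2 - 1)**2)*k = (-2 - 1)**2*(-300) = (-3)**2*(-300) = 9*(-300) = -2700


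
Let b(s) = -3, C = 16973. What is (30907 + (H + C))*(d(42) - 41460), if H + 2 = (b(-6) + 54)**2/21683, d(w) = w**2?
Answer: -41210056052400/21683 ≈ -1.9006e+9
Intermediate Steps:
H = -40765/21683 (H = -2 + (-3 + 54)**2/21683 = -2 + 51**2*(1/21683) = -2 + 2601*(1/21683) = -2 + 2601/21683 = -40765/21683 ≈ -1.8800)
(30907 + (H + C))*(d(42) - 41460) = (30907 + (-40765/21683 + 16973))*(42**2 - 41460) = (30907 + 367984794/21683)*(1764 - 41460) = (1038141275/21683)*(-39696) = -41210056052400/21683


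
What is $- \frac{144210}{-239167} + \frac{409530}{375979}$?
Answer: $\frac{152165993100}{89921769493} \approx 1.6922$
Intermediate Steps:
$- \frac{144210}{-239167} + \frac{409530}{375979} = \left(-144210\right) \left(- \frac{1}{239167}\right) + 409530 \cdot \frac{1}{375979} = \frac{144210}{239167} + \frac{409530}{375979} = \frac{152165993100}{89921769493}$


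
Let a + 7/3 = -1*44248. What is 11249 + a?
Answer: -99004/3 ≈ -33001.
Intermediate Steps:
a = -132751/3 (a = -7/3 - 1*44248 = -7/3 - 44248 = -132751/3 ≈ -44250.)
11249 + a = 11249 - 132751/3 = -99004/3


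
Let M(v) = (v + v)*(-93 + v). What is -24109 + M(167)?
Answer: 607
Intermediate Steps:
M(v) = 2*v*(-93 + v) (M(v) = (2*v)*(-93 + v) = 2*v*(-93 + v))
-24109 + M(167) = -24109 + 2*167*(-93 + 167) = -24109 + 2*167*74 = -24109 + 24716 = 607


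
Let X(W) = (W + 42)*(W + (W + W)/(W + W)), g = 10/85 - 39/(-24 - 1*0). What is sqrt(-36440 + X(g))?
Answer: I*sqrt(671775263)/136 ≈ 190.58*I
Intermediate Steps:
g = 237/136 (g = 10*(1/85) - 39/(-24 + 0) = 2/17 - 39/(-24) = 2/17 - 39*(-1/24) = 2/17 + 13/8 = 237/136 ≈ 1.7426)
X(W) = (1 + W)*(42 + W) (X(W) = (42 + W)*(W + (2*W)/((2*W))) = (42 + W)*(W + (2*W)*(1/(2*W))) = (42 + W)*(W + 1) = (42 + W)*(1 + W) = (1 + W)*(42 + W))
sqrt(-36440 + X(g)) = sqrt(-36440 + (42 + (237/136)**2 + 43*(237/136))) = sqrt(-36440 + (42 + 56169/18496 + 10191/136)) = sqrt(-36440 + 2218977/18496) = sqrt(-671775263/18496) = I*sqrt(671775263)/136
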